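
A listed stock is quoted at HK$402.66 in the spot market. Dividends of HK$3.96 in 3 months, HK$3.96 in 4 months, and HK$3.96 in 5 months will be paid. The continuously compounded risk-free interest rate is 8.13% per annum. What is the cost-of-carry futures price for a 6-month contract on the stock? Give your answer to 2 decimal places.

HK$407.32

PV(dividends) I = 3.96·e^(−0.0813·3/12) + 3.96·e^(−0.0813·4/12) + 3.96·e^(−0.0813·5/12)
I = 3.8803 + 3.8541 + 3.8281 = 11.5625
F = (S − I)·e^(rT) = (402.66 − 11.5625) · e^(0.0813·6/12)
= 391.0975 · e^0.040650 = 391.0975 × 1.041488 = HK$407.32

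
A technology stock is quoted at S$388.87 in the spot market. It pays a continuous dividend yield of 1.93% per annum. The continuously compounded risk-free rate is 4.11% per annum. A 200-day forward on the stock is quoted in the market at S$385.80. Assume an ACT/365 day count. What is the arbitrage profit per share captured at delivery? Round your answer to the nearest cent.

S$7.74 per share

Fair forward: F* = S·e^(carry·T), with carry = (r − q) = 0.0411 − 0.0193 = 0.0218
F* = 388.87 · e^(0.0218 × 200/365) = 388.87 · e^0.011945 = 388.87 × 1.012017 = S$393.5431
Market S$385.80 < fair S$393.5431: forward underpriced → reverse cash-and-carry (short spot, go long the forward).
At maturity, profit = |F_mkt − F*| = |385.80 − 393.5431| = S$7.74 per share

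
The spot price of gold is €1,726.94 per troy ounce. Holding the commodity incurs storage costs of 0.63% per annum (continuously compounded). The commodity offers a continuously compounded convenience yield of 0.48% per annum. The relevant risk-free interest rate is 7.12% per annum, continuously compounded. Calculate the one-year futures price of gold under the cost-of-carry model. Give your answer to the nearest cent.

€1,857.16 per troy ounce

Net carry = r + u − y = 0.0712 + 0.0063 − 0.0048 = 0.0727
F = S·e^((r+u−y)T) = 1726.94 · e^(0.0727 × 12/12) = 1726.94 · e^0.07270000
= 1726.94 × 1.07540787 = €1,857.16 per troy ounce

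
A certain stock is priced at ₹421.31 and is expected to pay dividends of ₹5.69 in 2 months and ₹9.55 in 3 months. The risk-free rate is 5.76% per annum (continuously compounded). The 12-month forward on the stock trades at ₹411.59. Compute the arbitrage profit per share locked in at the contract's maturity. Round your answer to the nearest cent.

PV(dividends) I = 5.69·e^(−0.0576·2/12) + 9.55·e^(−0.0576·3/12) = 15.0491
Fair forward F* = (S − I)·e^(rT) = (421.31 − 15.0491)·e^0.057600 = 406.2609 × 1.059291 = 430.3485
Market ₹411.59 < fair 430.3485: forward underpriced → reverse cash-and-carry (short the stock, invest proceeds at r, pay the dividends, go long the forward).
Profit at T = |F_mkt − F*| = |411.59 − 430.3485| = ₹18.76 per share

₹18.76 per share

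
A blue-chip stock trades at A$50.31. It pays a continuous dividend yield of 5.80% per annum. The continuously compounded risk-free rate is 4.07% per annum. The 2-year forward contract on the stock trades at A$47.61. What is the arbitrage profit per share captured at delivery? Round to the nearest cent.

Fair forward: F* = S·e^(carry·T), with carry = (r − q) = 0.0407 − 0.0580 = -0.0173
F* = 50.31 · e^(-0.0173 × 2) = 50.31 · e^-0.034600 = 50.31 × 0.965992 = A$48.5991
Market A$47.61 < fair A$48.5991: forward underpriced → reverse cash-and-carry (short spot, go long the forward).
At maturity, profit = |F_mkt − F*| = |47.61 − 48.5991| = A$0.99 per share

A$0.99 per share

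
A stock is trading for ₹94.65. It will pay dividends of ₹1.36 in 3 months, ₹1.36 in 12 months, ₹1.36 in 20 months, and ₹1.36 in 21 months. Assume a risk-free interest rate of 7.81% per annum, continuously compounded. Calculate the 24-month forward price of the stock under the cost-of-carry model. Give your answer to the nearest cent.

PV(dividends) I = 1.36·e^(−0.0781·3/12) + 1.36·e^(−0.0781·12/12) + 1.36·e^(−0.0781·20/12) + 1.36·e^(−0.0781·21/12)
I = 1.3337 + 1.2578 + 1.1940 + 1.1863 = 4.9718
F = (S − I)·e^(rT) = (94.65 − 4.9718) · e^(0.0781·24/12)
= 89.6782 · e^0.156200 = 89.6782 × 1.169060 = ₹104.84

₹104.84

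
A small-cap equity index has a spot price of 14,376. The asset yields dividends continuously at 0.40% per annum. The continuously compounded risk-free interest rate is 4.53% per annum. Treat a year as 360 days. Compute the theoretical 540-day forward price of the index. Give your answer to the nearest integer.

15,295

F = S·e^((r − q)T) = 14376 · e^((0.0453 − 0.0040) × 540/360)
= 14376 · e^0.061950 = 14376 × 1.063909
F = 15,295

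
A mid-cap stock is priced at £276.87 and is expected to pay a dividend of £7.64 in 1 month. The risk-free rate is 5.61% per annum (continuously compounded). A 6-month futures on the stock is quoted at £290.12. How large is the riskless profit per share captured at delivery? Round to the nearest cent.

PV(dividends) I = 7.64·e^(−0.0561·1/12) = 7.6044
Fair futures F* = (S − I)·e^(rT) = (276.87 − 7.6044)·e^0.028050 = 269.2656 × 1.028447 = 276.9254
Market £290.12 > fair 276.9254: forward overpriced → cash-and-carry (borrow at r, buy the stock and collect the dividends, short the forward).
Profit at T = |F_mkt − F*| = |290.12 − 276.9254| = £13.19 per share

£13.19 per share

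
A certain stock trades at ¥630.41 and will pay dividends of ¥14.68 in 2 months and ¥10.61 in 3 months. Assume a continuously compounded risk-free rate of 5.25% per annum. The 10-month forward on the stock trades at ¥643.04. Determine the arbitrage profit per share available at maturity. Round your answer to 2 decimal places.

¥10.58 per share

PV(dividends) I = 14.68·e^(−0.0525·2/12) + 10.61·e^(−0.0525·3/12) = 25.0238
Fair forward F* = (S − I)·e^(rT) = (630.41 − 25.0238)·e^0.043750 = 605.3862 × 1.044721 = 632.4597
Market ¥643.04 > fair 632.4597: forward overpriced → cash-and-carry (borrow at r, buy the stock and collect the dividends, short the forward).
Profit at T = |F_mkt − F*| = |643.04 − 632.4597| = ¥10.58 per share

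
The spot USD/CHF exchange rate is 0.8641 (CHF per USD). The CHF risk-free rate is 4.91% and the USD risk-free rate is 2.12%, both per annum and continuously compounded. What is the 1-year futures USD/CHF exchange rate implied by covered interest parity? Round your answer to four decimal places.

F = S·e^((r_CHF − r_USD)T) = 0.8641 · e^((0.0491 − 0.0212) × 1)
= 0.8641 · e^0.027900 = 0.8641 × 1.028293
F = 0.8885 CHF per USD

0.8885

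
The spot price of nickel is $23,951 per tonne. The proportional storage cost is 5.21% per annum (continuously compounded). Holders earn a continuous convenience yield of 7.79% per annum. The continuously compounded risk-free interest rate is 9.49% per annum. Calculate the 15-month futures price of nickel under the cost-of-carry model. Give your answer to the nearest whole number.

Net carry = r + u − y = 0.0949 + 0.0521 − 0.0779 = 0.0691
F = S·e^((r+u−y)T) = 23951 · e^(0.0691 × 15/12) = 23951 · e^0.086375
= 23951 × 1.090215 = $26,112 per tonne

$26,112 per tonne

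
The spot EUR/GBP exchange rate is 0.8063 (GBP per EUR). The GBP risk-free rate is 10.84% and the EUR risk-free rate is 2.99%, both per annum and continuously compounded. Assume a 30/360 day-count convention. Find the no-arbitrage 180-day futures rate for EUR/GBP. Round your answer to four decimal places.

0.8386

F = S·e^((r_GBP − r_EUR)T) = 0.8063 · e^((0.1084 − 0.0299) × 180/360)
= 0.8063 · e^0.039250 = 0.8063 × 1.040030
F = 0.8386 GBP per EUR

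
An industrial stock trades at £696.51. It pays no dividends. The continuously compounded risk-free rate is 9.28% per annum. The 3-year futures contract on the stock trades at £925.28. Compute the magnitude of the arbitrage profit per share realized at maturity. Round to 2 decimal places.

Fair futures: F* = S·e^(carry·T), with carry = r = 0.0928
F* = 696.51 · e^(0.0928 × 3) = 696.51 · e^0.278400 = 696.51 × 1.321014 = £920.0995
Market £925.28 > fair £920.0995: forward overpriced → cash-and-carry (buy spot, short the forward).
At maturity, profit = |F_mkt − F*| = |925.28 − 920.0995| = £5.18 per share

£5.18 per share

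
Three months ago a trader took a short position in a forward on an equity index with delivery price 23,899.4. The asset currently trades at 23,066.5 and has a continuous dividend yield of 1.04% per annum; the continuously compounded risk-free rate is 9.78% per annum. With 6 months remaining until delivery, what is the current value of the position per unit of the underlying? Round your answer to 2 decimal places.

Current fair forward for the remaining 6 months: F = S·e^((r − q)·T), (r − q) = 0.0978 − 0.0104 = 0.0874
F = 23066.5 · e^(0.0874 × 6/12) = 23066.5 × 1.04466891 = 24096.8554
Value of long forward = (F − K)·e^(−rT) = (24096.8554 − 23899.4) · e^(−0.0978·6/12)
= 197.4554 × 0.95227635 = 188.03
Short position value = −(long value) = -188.03

-188.03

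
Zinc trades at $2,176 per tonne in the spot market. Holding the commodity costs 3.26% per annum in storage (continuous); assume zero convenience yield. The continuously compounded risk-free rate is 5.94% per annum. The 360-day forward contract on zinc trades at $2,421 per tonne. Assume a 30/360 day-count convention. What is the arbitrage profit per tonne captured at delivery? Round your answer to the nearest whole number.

Fair forward: F* = S·e^(carry·T), with carry = (r + u) = 0.0594 + 0.0326 = 0.0920
F* = 2176 · e^(0.0920 × 360/360) = 2176 · e^0.092000 = 2176 × 1.096365 = $2385.6902
Market $2421 > fair $2385.6902: forward overpriced → cash-and-carry (buy spot, short the forward).
At maturity, profit = |F_mkt − F*| = |2421 − 2385.6902| = $35 per tonne

$35 per tonne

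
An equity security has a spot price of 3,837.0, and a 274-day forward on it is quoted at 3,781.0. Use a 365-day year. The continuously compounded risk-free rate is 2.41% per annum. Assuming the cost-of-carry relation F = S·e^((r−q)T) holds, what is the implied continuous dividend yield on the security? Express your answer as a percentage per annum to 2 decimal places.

4.37%

From F = S·e^((r−q)T): (r − q) = ln(F/S)/T
ln(3781.0/3837.0) = ln(0.985405) = -0.014703
(r − q) = -0.014703 / (274/365) = -0.019586
q = r − ln(F/S)/T = 0.0241 + 0.019586 = 0.043686
q = 4.37%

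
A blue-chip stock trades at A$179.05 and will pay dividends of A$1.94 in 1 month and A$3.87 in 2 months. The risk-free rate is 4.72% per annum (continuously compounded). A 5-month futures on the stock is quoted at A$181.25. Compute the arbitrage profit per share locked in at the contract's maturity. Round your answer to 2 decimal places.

A$4.53 per share

PV(dividends) I = 1.94·e^(−0.0472·1/12) + 3.87·e^(−0.0472·2/12) = 5.7721
Fair futures F* = (S − I)·e^(rT) = (179.05 − 5.7721)·e^0.019667 = 173.2779 × 1.019862 = 176.7195
Market A$181.25 > fair 176.7195: forward overpriced → cash-and-carry (borrow at r, buy the stock and collect the dividends, short the forward).
Profit at T = |F_mkt − F*| = |181.25 − 176.7195| = A$4.53 per share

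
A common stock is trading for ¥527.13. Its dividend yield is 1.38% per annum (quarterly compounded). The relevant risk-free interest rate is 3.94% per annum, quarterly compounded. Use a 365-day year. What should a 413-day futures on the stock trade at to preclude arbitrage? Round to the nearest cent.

F = S · (1+r/4)^(4T) / (1+q/4)^(4T)
= 527.13 × 1.045362 / 1.015710 = 527.13 × 1.029193
F = ¥542.52

¥542.52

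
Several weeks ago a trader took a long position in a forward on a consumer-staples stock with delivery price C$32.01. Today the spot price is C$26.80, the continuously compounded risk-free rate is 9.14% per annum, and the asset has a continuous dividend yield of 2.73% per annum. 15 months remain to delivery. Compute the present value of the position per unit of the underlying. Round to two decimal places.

Current fair forward for the remaining 15 months: F = S·e^((r − q)·T), (r − q) = 0.0914 − 0.0273 = 0.0641
F = 26.80 · e^(0.0641 × 15/12) = 26.80 × 1.083422 = 29.0357
Value of long forward = (F − K)·e^(−rT) = (29.0357 − 32.01) · e^(−0.0914·15/12)
= -2.9743 × 0.892035 = -2.65

-C$2.65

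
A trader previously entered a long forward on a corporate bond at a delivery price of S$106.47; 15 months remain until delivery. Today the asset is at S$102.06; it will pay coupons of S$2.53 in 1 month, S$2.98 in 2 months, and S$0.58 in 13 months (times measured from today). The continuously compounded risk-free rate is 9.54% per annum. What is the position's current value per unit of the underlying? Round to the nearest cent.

PV(remaining coupons) I = 2.53·e^(−0.0954·1/12) + 2.98·e^(−0.0954·2/12) + 0.58·e^(−0.0954·13/12) = 5.9660
Current forward F = (S − I)·e^(rT) = (102.06 − 5.9660)·e^(0.0954·15/12) = 96.0940 × 1.126652 = 108.2645
Value (long) = (F − K)·e^(−rT) = (108.2645 − 106.47) × 0.887586 = 1.5928
Value = S$1.59

S$1.59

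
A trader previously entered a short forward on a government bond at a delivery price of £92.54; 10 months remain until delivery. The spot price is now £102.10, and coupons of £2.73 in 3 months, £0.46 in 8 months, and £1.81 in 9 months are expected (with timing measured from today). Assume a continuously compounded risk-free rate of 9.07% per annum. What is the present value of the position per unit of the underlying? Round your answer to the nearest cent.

-£11.50

PV(remaining coupons) I = 2.73·e^(−0.0907·3/12) + 0.46·e^(−0.0907·8/12) + 1.81·e^(−0.0907·9/12) = 4.7928
Current forward F = (S − I)·e^(rT) = (102.10 − 4.7928)·e^(0.0907·10/12) = 97.3072 × 1.078513 = 104.9471
Value (long) = (F − K)·e^(−rT) = (104.9471 − 92.54) × 0.927202 = 11.5039
Short position value = −(long value) = -£11.50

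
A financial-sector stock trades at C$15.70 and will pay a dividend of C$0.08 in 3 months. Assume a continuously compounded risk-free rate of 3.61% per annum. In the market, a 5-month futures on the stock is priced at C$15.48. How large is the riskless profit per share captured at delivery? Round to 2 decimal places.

PV(dividends) I = 0.08·e^(−0.0361·3/12) = 0.0793
Fair futures F* = (S − I)·e^(rT) = (15.70 − 0.0793)·e^0.015042 = 15.6207 × 1.015156 = 15.8574
Market C$15.48 < fair 15.8574: forward underpriced → reverse cash-and-carry (short the stock, invest proceeds at r, pay the dividends, go long the forward).
Profit at T = |F_mkt − F*| = |15.48 − 15.8574| = C$0.38 per share

C$0.38 per share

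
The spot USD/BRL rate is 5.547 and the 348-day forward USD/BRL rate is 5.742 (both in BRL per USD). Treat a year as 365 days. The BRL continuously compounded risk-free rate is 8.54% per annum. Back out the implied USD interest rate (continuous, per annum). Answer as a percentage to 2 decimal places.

F = S·e^((r_BRL − r_USD)T) ⇒ r_USD = r_BRL − ln(F/S)/T
ln(5.742/5.547) = 0.034550; /(348/365) = 0.036238
r_USD = 0.0854 − 0.036238 = 0.049162
r_USD = 4.92%

4.92%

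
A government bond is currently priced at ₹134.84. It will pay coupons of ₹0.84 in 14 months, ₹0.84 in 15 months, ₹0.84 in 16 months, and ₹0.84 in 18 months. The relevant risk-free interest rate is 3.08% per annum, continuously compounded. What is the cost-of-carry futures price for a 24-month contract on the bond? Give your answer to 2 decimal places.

₹139.98

PV(coupons) I = 0.84·e^(−0.0308·14/12) + 0.84·e^(−0.0308·15/12) + 0.84·e^(−0.0308·16/12) + 0.84·e^(−0.0308·18/12)
I = 0.8104 + 0.8083 + 0.8062 + 0.8021 = 3.2270
F = (S − I)·e^(rT) = (134.84 − 3.2270) · e^(0.0308·24/12)
= 131.6130 · e^0.061600 = 131.6130 × 1.063537 = ₹139.98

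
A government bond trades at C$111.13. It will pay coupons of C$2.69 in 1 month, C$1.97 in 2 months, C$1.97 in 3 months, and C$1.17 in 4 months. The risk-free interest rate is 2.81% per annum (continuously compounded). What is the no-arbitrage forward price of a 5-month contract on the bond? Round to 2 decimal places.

PV(coupons) I = 2.69·e^(−0.0281·1/12) + 1.97·e^(−0.0281·2/12) + 1.97·e^(−0.0281·3/12) + 1.17·e^(−0.0281·4/12)
I = 2.6837 + 1.9608 + 1.9562 + 1.1591 = 7.7598
F = (S − I)·e^(rT) = (111.13 − 7.7598) · e^(0.0281·5/12)
= 103.3702 · e^0.011708 = 103.3702 × 1.011777 = C$104.59

C$104.59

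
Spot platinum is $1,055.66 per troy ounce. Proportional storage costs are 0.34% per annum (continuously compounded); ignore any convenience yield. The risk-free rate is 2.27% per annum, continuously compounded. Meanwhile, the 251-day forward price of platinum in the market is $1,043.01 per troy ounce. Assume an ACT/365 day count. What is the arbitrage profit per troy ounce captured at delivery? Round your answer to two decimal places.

Fair forward: F* = S·e^(carry·T), with carry = (r + u) = 0.0227 + 0.0034 = 0.0261
F* = 1055.66 · e^(0.0261 × 251/365) = 1055.66 · e^0.01794822 = 1055.66 × 1.01811026 = $1074.7783
Market $1043.01 < fair $1074.7783: forward underpriced → reverse cash-and-carry (short spot, go long the forward).
At maturity, profit = |F_mkt − F*| = |1043.01 − 1074.7783| = $31.77 per troy ounce

$31.77 per troy ounce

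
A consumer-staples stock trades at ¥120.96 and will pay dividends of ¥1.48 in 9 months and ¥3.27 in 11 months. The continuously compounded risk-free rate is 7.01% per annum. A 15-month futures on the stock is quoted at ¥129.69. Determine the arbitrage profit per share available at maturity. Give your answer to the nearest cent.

¥2.53 per share

PV(dividends) I = 1.48·e^(−0.0701·9/12) + 3.27·e^(−0.0701·11/12) = 4.4707
Fair futures F* = (S − I)·e^(rT) = (120.96 − 4.4707)·e^0.087625 = 116.4893 × 1.091579 = 127.1573
Market ¥129.69 > fair 127.1573: forward overpriced → cash-and-carry (borrow at r, buy the stock and collect the dividends, short the forward).
Profit at T = |F_mkt − F*| = |129.69 − 127.1573| = ¥2.53 per share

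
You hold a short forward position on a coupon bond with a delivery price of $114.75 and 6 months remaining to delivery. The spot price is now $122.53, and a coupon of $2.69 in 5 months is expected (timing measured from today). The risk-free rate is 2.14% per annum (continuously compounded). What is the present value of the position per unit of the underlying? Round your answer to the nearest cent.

-$6.34

PV(remaining coupons) I = 2.69·e^(−0.0214·5/12) = 2.6661
Current forward F = (S − I)·e^(rT) = (122.53 − 2.6661)·e^(0.0214·6/12) = 119.8639 × 1.010757 = 121.1533
Value (long) = (F − K)·e^(−rT) = (121.1533 − 114.75) × 0.989357 = 6.3351
Short position value = −(long value) = -$6.34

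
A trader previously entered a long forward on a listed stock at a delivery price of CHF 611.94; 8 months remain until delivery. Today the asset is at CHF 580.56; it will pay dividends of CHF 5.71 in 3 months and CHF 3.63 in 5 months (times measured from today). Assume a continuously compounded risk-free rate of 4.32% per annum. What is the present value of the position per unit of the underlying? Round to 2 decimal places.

-CHF 23.22

PV(remaining dividends) I = 5.71·e^(−0.0432·3/12) + 3.63·e^(−0.0432·5/12) = 9.2139
Current forward F = (S − I)·e^(rT) = (580.56 − 9.2139)·e^(0.0432·8/12) = 571.3461 × 1.029219 = 588.0403
Value (long) = (F − K)·e^(−rT) = (588.0403 − 611.94) × 0.971611 = -23.2212
Value = -CHF 23.22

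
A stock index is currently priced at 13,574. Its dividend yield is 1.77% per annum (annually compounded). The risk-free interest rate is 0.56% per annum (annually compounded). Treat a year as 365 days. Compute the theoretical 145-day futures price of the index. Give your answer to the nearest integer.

13,510

F = S · (1+r)^T / (1+q)^T
= 13574 × 1.002221 / 1.006994 = 13574 × 0.995260
F = 13,510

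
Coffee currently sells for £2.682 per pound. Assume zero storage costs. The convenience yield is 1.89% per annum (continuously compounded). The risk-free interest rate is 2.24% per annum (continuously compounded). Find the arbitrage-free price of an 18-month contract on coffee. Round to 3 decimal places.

£2.696 per pound

Net carry = r + u − y = 0.0224 + 0.0000 − 0.0189 = 0.0035
F = S·e^((r+u−y)T) = 2.682 · e^(0.0035 × 18/12) = 2.682 · e^0.005250
= 2.682 × 1.005264 = £2.696 per pound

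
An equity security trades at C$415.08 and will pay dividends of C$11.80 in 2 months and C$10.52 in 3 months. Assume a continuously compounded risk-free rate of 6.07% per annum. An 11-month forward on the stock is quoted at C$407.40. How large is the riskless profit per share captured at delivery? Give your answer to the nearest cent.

PV(dividends) I = 11.80·e^(−0.0607·2/12) + 10.52·e^(−0.0607·3/12) = 22.0428
Fair forward F* = (S − I)·e^(rT) = (415.08 − 22.0428)·e^0.055642 = 393.0372 × 1.057219 = 415.5264
Market C$407.40 < fair 415.5264: forward underpriced → reverse cash-and-carry (short the stock, invest proceeds at r, pay the dividends, go long the forward).
Profit at T = |F_mkt − F*| = |407.40 − 415.5264| = C$8.13 per share

C$8.13 per share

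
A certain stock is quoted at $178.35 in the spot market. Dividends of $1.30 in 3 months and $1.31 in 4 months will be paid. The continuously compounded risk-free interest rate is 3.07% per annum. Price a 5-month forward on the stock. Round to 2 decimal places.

PV(dividends) I = 1.30·e^(−0.0307·3/12) + 1.31·e^(−0.0307·4/12)
I = 1.2901 + 1.2967 = 2.5868
F = (S − I)·e^(rT) = (178.35 − 2.5868) · e^(0.0307·5/12)
= 175.7632 · e^0.012792 = 175.7632 × 1.012874 = $178.03

$178.03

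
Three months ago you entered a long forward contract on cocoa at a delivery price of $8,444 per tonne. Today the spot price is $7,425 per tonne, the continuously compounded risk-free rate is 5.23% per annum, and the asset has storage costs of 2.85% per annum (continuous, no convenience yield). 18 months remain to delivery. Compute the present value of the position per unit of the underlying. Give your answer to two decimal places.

-$57.58 per tonne

Current fair forward for the remaining 18 months: F = S·e^((r + u)·T), (r + u) = 0.0523 + 0.0285 = 0.0808
F = 7425 · e^(0.0808 × 18/12) = 7425 × 1.12885066 = 8381.7162
Value of long forward = (F − K)·e^(−rT) = (8381.7162 − 8444) · e^(−0.0523·18/12)
= -62.2838 × 0.92454829 = -57.58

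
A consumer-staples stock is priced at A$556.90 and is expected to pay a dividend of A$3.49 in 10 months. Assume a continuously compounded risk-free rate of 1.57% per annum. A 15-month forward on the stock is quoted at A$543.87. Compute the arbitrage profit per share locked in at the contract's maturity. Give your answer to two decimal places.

PV(dividends) I = 3.49·e^(−0.0157·10/12) = 3.4446
Fair forward F* = (S − I)·e^(rT) = (556.90 − 3.4446)·e^0.019625 = 553.4554 × 1.019819 = 564.4243
Market A$543.87 < fair 564.4243: forward underpriced → reverse cash-and-carry (short the stock, invest proceeds at r, pay the dividends, go long the forward).
Profit at T = |F_mkt − F*| = |543.87 − 564.4243| = A$20.55 per share

A$20.55 per share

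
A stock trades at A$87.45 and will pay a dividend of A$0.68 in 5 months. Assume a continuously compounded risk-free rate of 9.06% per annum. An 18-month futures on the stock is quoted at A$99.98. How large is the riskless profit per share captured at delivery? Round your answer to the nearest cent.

PV(dividends) I = 0.68·e^(−0.0906·5/12) = 0.6548
Fair futures F* = (S − I)·e^(rT) = (87.45 − 0.6548)·e^0.135900 = 86.7952 × 1.145567 = 99.4297
Market A$99.98 > fair 99.4297: forward overpriced → cash-and-carry (borrow at r, buy the stock and collect the dividends, short the forward).
Profit at T = |F_mkt − F*| = |99.98 − 99.4297| = A$0.55 per share

A$0.55 per share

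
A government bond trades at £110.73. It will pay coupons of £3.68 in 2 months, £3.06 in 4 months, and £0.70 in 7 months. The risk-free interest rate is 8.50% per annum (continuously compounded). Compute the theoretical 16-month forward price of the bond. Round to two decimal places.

PV(coupons) I = 3.68·e^(−0.0850·2/12) + 3.06·e^(−0.0850·4/12) + 0.70·e^(−0.0850·7/12)
I = 3.6282 + 2.9745 + 0.6661 = 7.2688
F = (S − I)·e^(rT) = (110.73 − 7.2688) · e^(0.0850·16/12)
= 103.4612 · e^0.113333 = 103.4612 × 1.120005 = £115.88

£115.88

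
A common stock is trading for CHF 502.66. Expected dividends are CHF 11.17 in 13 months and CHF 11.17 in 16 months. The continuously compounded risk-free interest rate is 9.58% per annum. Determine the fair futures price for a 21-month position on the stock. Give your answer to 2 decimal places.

PV(dividends) I = 11.17·e^(−0.0958·13/12) + 11.17·e^(−0.0958·16/12)
I = 10.0689 + 9.8306 = 19.8995
F = (S − I)·e^(rT) = (502.66 − 19.8995) · e^(0.0958·21/12)
= 482.7605 · e^0.167650 = 482.7605 × 1.182523 = CHF 570.88

CHF 570.88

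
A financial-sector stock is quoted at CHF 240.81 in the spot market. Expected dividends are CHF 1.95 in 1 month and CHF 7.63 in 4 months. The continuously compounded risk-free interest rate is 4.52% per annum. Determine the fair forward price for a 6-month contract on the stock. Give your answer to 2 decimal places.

CHF 236.64

PV(dividends) I = 1.95·e^(−0.0452·1/12) + 7.63·e^(−0.0452·4/12)
I = 1.9427 + 7.5159 = 9.4586
F = (S − I)·e^(rT) = (240.81 − 9.4586) · e^(0.0452·6/12)
= 231.3514 · e^0.022600 = 231.3514 × 1.022857 = CHF 236.64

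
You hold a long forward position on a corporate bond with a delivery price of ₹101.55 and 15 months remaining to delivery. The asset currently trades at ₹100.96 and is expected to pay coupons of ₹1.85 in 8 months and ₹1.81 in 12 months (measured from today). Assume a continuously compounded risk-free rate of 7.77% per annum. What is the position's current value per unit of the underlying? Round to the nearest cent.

PV(remaining coupons) I = 1.85·e^(−0.0777·8/12) + 1.81·e^(−0.0777·12/12) = 3.4313
Current forward F = (S − I)·e^(rT) = (100.96 − 3.4313)·e^(0.0777·15/12) = 97.5287 × 1.101998 = 107.4764
Value (long) = (F − K)·e^(−rT) = (107.4764 − 101.55) × 0.907443 = 5.3779
Value = ₹5.38

₹5.38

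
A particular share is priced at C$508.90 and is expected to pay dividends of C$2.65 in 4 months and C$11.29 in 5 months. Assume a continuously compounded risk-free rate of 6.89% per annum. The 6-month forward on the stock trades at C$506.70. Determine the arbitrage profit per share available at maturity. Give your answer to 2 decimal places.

PV(dividends) I = 2.65·e^(−0.0689·4/12) + 11.29·e^(−0.0689·5/12) = 13.5603
Fair forward F* = (S − I)·e^(rT) = (508.90 − 13.5603)·e^0.034450 = 495.3397 × 1.035050 = 512.7014
Market C$506.70 < fair 512.7014: forward underpriced → reverse cash-and-carry (short the stock, invest proceeds at r, pay the dividends, go long the forward).
Profit at T = |F_mkt − F*| = |506.70 − 512.7014| = C$6.00 per share

C$6.00 per share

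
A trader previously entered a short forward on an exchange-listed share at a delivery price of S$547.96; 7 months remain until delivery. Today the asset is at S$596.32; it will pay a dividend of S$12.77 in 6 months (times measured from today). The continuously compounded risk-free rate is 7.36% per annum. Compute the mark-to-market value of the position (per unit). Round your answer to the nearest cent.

-S$59.08

PV(remaining dividends) I = 12.77·e^(−0.0736·6/12) = 12.3086
Current forward F = (S − I)·e^(rT) = (596.32 − 12.3086)·e^(0.0736·7/12) = 584.0114 × 1.043868 = 609.6308
Value (long) = (F − K)·e^(−rT) = (609.6308 − 547.96) × 0.957975 = 59.0791
Short position value = −(long value) = -S$59.08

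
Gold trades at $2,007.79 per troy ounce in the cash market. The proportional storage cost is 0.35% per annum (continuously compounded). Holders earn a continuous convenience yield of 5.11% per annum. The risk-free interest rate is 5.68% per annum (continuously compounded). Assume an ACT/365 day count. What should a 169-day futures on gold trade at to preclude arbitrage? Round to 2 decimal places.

$2,016.36 per troy ounce

Net carry = r + u − y = 0.0568 + 0.0035 − 0.0511 = 0.0092
F = S·e^((r+u−y)T) = 2007.79 · e^(0.0092 × 169/365) = 2007.79 · e^0.00425973
= 2007.79 × 1.00426882 = $2,016.36 per troy ounce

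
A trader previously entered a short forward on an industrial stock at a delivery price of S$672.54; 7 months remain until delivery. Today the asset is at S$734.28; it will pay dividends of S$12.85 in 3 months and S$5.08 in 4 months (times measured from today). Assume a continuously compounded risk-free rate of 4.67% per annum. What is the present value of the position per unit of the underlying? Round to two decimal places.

-S$62.11

PV(remaining dividends) I = 12.85·e^(−0.0467·3/12) + 5.08·e^(−0.0467·4/12) = 17.7024
Current forward F = (S − I)·e^(rT) = (734.28 − 17.7024)·e^(0.0467·7/12) = 716.5776 × 1.027616 = 736.3666
Value (long) = (F − K)·e^(−rT) = (736.3666 − 672.54) × 0.973126 = 62.1113
Short position value = −(long value) = -S$62.11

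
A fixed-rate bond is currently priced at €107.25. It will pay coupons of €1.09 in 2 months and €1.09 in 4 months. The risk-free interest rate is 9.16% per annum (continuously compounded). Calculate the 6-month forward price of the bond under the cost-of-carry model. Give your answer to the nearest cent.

€110.05

PV(coupons) I = 1.09·e^(−0.0916·2/12) + 1.09·e^(−0.0916·4/12)
I = 1.0735 + 1.0572 = 2.1307
F = (S − I)·e^(rT) = (107.25 − 2.1307) · e^(0.0916·6/12)
= 105.1193 · e^0.045800 = 105.1193 × 1.046865 = €110.05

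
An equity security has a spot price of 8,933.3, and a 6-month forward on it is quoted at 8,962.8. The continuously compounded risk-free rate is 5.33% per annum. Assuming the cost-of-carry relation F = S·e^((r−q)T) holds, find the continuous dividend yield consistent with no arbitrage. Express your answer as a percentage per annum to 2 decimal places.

4.67%

From F = S·e^((r−q)T): (r − q) = ln(F/S)/T
ln(8962.8/8933.3) = ln(1.003302) = 0.003297
(r − q) = 0.003297 / (6/12) = 0.006594
q = r − ln(F/S)/T = 0.0533 − 0.006594 = 0.046706
q = 4.67%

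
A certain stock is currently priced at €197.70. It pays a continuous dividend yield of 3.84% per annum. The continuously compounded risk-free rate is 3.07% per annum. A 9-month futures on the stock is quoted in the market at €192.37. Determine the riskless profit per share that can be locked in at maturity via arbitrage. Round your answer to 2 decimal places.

€4.19 per share

Fair futures: F* = S·e^(carry·T), with carry = (r − q) = 0.0307 − 0.0384 = -0.0077
F* = 197.70 · e^(-0.0077 × 9/12) = 197.70 · e^-0.005775 = 197.70 × 0.994242 = €196.5616
Market €192.37 < fair €196.5616: forward underpriced → reverse cash-and-carry (short spot, go long the forward).
At maturity, profit = |F_mkt − F*| = |192.37 − 196.5616| = €4.19 per share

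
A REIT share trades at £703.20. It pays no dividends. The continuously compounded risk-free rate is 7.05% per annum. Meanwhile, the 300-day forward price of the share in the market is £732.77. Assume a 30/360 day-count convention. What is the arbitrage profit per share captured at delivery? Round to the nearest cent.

Fair forward: F* = S·e^(carry·T), with carry = r = 0.0705
F* = 703.20 · e^(0.0705 × 300/360) = 703.20 · e^0.058750 = 703.20 × 1.060510 = £745.7506
Market £732.77 < fair £745.7506: forward underpriced → reverse cash-and-carry (short spot, go long the forward).
At maturity, profit = |F_mkt − F*| = |732.77 − 745.7506| = £12.98 per share

£12.98 per share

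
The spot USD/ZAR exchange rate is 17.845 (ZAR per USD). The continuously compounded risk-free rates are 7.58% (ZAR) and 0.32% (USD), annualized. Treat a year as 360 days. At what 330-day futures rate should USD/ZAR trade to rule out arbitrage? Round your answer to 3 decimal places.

19.073

F = S·e^((r_ZAR − r_USD)T) = 17.845 · e^((0.0758 − 0.0032) × 330/360)
= 17.845 · e^0.066550 = 17.845 × 1.068814
F = 19.073 ZAR per USD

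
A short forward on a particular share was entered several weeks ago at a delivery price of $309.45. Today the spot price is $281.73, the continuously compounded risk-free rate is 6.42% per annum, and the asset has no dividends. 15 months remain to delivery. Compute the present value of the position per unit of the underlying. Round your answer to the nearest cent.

Current fair forward for the remaining 15 months: F = S·e^(r·T), r = 0.0642
F = 281.73 · e^(0.0642 × 15/12) = 281.73 × 1.083558 = 305.2708
Value of long forward = (F − K)·e^(−rT) = (305.2708 − 309.45) · e^(−0.0642·15/12)
= -4.1792 × 0.922886 = -3.86
Short position value = −(long value) = $3.86

$3.86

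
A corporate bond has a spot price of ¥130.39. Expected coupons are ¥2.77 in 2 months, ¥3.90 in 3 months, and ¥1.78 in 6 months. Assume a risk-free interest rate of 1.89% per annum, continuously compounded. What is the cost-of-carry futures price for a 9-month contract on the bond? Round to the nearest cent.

¥123.73

PV(coupons) I = 2.77·e^(−0.0189·2/12) + 3.90·e^(−0.0189·3/12) + 1.78·e^(−0.0189·6/12)
I = 2.7613 + 3.8816 + 1.7633 = 8.4062
F = (S − I)·e^(rT) = (130.39 − 8.4062) · e^(0.0189·9/12)
= 121.9838 · e^0.014175 = 121.9838 × 1.014276 = ¥123.73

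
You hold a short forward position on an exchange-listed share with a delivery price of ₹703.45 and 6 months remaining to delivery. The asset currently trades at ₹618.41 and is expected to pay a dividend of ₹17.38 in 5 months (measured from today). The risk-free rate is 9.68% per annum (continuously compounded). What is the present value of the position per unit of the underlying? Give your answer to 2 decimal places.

₹68.50

PV(remaining dividends) I = 17.38·e^(−0.0968·5/12) = 16.6930
Current forward F = (S − I)·e^(rT) = (618.41 − 16.6930)·e^(0.0968·6/12) = 601.7170 × 1.049590 = 631.5561
Value (long) = (F − K)·e^(−rT) = (631.5561 − 703.45) × 0.952753 = -68.4971
Short position value = −(long value) = ₹68.50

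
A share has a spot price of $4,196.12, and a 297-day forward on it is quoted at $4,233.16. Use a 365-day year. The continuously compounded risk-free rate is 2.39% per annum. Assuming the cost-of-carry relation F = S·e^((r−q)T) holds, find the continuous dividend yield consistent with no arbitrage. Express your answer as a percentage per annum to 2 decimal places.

1.31%

From F = S·e^((r−q)T): (r − q) = ln(F/S)/T
ln(4233.16/4196.12) = ln(1.008827) = 0.008788
(r − q) = 0.008788 / (297/365) = 0.010800
q = r − ln(F/S)/T = 0.0239 − 0.010800 = 0.013100
q = 1.31%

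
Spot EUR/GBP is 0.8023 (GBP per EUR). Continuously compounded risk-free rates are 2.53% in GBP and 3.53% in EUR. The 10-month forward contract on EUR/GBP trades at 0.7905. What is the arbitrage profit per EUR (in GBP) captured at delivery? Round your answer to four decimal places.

Fair forward: F* = S·e^(carry·T), with carry = (r_GBP − r_EUR) = 0.0253 − 0.0353 = -0.0100
F* = 0.8023 · e^(-0.0100 × 10/12) = 0.8023 · e^-0.008333 = 0.8023 × 0.991702 = 0.7956
Market 0.7905 < fair 0.7956: forward underpriced → reverse cash-and-carry (short spot, go long the forward).
At maturity, profit = |F_mkt − F*| = |0.7905 − 0.7956| = 0.0051 per EUR (in GBP)

0.0051 per EUR (in GBP)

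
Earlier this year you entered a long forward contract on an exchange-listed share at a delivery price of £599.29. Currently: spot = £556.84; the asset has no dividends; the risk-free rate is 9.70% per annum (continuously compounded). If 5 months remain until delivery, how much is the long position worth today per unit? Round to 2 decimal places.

-£18.71

Current fair forward for the remaining 5 months: F = S·e^(r·T), r = 0.0970
F = 556.84 · e^(0.0970 × 5/12) = 556.84 × 1.041245 = 579.8069
Value of long forward = (F − K)·e^(−rT) = (579.8069 − 599.29) · e^(−0.0970·5/12)
= -19.4831 × 0.960389 = -18.71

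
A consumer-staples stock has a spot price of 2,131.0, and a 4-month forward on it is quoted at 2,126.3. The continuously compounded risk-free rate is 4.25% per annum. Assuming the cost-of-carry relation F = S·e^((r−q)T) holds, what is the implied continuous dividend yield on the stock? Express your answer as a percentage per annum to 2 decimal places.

4.91%

From F = S·e^((r−q)T): (r − q) = ln(F/S)/T
ln(2126.3/2131.0) = ln(0.997794) = -0.002208
(r − q) = -0.002208 / (4/12) = -0.006624
q = r − ln(F/S)/T = 0.0425 + 0.006624 = 0.049124
q = 4.91%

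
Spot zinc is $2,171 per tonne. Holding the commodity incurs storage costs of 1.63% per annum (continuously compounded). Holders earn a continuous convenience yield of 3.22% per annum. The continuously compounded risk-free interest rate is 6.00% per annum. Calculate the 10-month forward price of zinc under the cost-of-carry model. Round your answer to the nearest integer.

Net carry = r + u − y = 0.0600 + 0.0163 − 0.0322 = 0.0441
F = S·e^((r+u−y)T) = 2171 · e^(0.0441 × 10/12) = 2171 · e^0.036750
= 2171 × 1.037434 = $2,252 per tonne

$2,252 per tonne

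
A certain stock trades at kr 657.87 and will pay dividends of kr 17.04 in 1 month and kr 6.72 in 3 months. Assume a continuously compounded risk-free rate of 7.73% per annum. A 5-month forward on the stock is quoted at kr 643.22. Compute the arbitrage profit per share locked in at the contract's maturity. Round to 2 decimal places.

PV(dividends) I = 17.04·e^(−0.0773·1/12) + 6.72·e^(−0.0773·3/12) = 23.5220
Fair forward F* = (S − I)·e^(rT) = (657.87 − 23.5220)·e^0.032208 = 634.3480 × 1.032732 = 655.1115
Market kr 643.22 < fair 655.1115: forward underpriced → reverse cash-and-carry (short the stock, invest proceeds at r, pay the dividends, go long the forward).
Profit at T = |F_mkt − F*| = |643.22 − 655.1115| = kr 11.89 per share

kr 11.89 per share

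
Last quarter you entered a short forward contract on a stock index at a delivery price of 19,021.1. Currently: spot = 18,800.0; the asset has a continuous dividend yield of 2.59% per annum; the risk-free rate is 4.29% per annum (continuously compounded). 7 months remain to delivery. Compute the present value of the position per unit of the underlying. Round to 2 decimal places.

32.91

Current fair forward for the remaining 7 months: F = S·e^((r − q)·T), (r − q) = 0.0429 − 0.0259 = 0.0170
F = 18800.0 · e^(0.0170 × 7/12) = 18800.0 × 1.00996600 = 18987.3608
Value of long forward = (F − K)·e^(−rT) = (18987.3608 − 19021.1) · e^(−0.0429·7/12)
= -33.7392 × 0.97528553 = -32.91
Short position value = −(long value) = 32.91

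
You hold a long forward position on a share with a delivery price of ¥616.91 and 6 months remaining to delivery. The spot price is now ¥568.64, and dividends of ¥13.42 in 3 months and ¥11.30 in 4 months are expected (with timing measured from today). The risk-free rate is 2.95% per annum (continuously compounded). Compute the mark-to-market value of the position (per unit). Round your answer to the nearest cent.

PV(remaining dividends) I = 13.42·e^(−0.0295·3/12) + 11.30·e^(−0.0295·4/12) = 24.5108
Current forward F = (S − I)·e^(rT) = (568.64 − 24.5108)·e^(0.0295·6/12) = 544.1292 × 1.014859 = 552.2144
Value (long) = (F − K)·e^(−rT) = (552.2144 − 616.91) × 0.985358 = -63.7483
Value = -¥63.75

-¥63.75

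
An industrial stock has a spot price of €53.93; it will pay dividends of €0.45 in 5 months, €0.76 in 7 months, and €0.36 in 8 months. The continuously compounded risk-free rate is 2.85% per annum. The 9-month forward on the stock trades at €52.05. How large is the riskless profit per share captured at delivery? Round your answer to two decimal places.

€1.47 per share

PV(dividends) I = 0.45·e^(−0.0285·5/12) + 0.76·e^(−0.0285·7/12) + 0.36·e^(−0.0285·8/12) = 1.5454
Fair forward F* = (S − I)·e^(rT) = (53.93 − 1.5454)·e^0.021375 = 52.3846 × 1.021605 = 53.5164
Market €52.05 < fair 53.5164: forward underpriced → reverse cash-and-carry (short the stock, invest proceeds at r, pay the dividends, go long the forward).
Profit at T = |F_mkt − F*| = |52.05 − 53.5164| = €1.47 per share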